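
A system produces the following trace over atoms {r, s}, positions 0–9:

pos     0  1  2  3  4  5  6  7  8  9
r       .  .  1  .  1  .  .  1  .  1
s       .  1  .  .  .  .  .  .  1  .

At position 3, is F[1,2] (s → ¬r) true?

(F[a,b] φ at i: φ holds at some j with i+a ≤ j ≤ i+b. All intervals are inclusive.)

Yes

Check (s → ¬r) at each j in [4,5]:
  j=4: true
  j=5: true
Found at j=4 → formula holds.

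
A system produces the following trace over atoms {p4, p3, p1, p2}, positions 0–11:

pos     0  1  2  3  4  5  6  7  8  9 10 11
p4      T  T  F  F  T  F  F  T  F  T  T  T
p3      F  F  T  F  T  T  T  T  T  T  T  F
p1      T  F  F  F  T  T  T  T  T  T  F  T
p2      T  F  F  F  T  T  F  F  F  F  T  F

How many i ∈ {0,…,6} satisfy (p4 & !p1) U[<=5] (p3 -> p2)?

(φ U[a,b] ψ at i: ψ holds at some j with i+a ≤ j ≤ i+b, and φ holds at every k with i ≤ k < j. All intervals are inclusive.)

Evaluate at each i in [0,6]:
  i=0: ✓ (rhs at j=0)
  i=1: ✓ (rhs at j=1)
  i=2: ✗ (lhs fails at k=2 before rhs at j=3)
  i=3: ✓ (rhs at j=3)
  i=4: ✓ (rhs at j=4)
  i=5: ✓ (rhs at j=5)
  i=6: ✗ (lhs fails at k=6 before rhs at j=10)
Positions where it holds: {0, 1, 3, 4, 5} → 5.

5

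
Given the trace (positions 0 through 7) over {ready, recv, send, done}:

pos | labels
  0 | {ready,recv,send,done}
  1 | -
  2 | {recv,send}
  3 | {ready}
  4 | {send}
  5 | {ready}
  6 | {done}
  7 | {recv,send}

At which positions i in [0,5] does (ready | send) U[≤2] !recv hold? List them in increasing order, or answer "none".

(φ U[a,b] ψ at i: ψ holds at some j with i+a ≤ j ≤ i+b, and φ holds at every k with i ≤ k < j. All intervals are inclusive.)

Evaluate at each i in [0,5]:
  i=0: ✓ (rhs at j=1; lhs holds on [0,0])
  i=1: ✓ (rhs at j=1)
  i=2: ✓ (rhs at j=3; lhs holds on [2,2])
  i=3: ✓ (rhs at j=3)
  i=4: ✓ (rhs at j=4)
  i=5: ✓ (rhs at j=5)

0, 1, 2, 3, 4, 5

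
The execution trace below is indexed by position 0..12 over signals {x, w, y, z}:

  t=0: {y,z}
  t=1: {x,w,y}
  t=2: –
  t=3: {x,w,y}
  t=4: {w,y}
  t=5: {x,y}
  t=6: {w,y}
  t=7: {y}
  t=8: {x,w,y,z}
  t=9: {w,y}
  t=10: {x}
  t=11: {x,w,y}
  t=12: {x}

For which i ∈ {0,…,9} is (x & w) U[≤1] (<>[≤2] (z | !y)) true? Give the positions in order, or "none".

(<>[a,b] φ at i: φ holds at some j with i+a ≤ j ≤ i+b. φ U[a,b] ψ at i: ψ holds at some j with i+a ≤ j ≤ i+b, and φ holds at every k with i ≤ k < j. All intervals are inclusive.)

Evaluate at each i in [0,9]:
  i=0: ✓ (rhs at j=0)
  i=1: ✓ (rhs at j=1)
  i=2: ✓ (rhs at j=2)
  i=3: ✗ (no rhs in [3,4])
  i=4: ✗ (no rhs in [4,5])
  i=5: ✗ (lhs fails at k=5 before rhs at j=6)
  i=6: ✓ (rhs at j=6)
  i=7: ✓ (rhs at j=7)
  i=8: ✓ (rhs at j=8)
  i=9: ✓ (rhs at j=9)

0, 1, 2, 6, 7, 8, 9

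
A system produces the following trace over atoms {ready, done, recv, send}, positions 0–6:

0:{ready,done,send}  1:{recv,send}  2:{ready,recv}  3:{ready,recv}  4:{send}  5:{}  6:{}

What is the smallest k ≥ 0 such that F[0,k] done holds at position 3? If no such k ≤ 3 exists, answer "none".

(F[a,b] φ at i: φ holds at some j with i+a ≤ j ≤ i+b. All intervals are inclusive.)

Scan j = 3,4,… for done:
  j=3: fails
  j=4: fails
  j=5: fails
  j=6: fails
No j in [3,6] satisfies it → none.

none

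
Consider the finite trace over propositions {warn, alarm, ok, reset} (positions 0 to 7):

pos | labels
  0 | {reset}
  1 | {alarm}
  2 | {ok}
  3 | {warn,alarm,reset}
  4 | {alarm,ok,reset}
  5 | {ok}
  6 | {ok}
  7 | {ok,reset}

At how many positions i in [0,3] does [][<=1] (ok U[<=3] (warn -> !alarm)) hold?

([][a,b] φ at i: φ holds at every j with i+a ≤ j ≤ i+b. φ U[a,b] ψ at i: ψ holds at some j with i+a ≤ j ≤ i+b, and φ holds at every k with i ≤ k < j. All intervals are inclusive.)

2

Evaluate at each i in [0,3]:
  i=0: ✓ (all of [0,1])
  i=1: ✓ (all of [1,2])
  i=2: ✗ (fails at j=3)
  i=3: ✗ (fails at j=3)
Positions where it holds: {0, 1} → 2.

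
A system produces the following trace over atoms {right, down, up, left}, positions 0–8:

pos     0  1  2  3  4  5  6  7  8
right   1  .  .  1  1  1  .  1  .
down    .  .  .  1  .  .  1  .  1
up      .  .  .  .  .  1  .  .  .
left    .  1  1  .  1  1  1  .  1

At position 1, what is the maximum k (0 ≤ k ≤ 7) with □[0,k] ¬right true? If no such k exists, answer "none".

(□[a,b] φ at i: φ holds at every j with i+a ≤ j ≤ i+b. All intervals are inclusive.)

1

¬right must hold from j=1 onward; find where it first fails.
  j=1: holds
  j=2: holds
  j=3: fails
Holds on [1,2], so largest k = 1.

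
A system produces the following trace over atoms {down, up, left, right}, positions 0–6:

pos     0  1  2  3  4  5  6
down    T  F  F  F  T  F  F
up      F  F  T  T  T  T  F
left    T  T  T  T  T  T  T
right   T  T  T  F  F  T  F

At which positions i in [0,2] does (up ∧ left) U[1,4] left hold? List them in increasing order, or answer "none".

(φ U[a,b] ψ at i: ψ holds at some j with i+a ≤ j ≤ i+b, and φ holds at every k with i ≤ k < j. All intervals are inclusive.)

2

Evaluate at each i in [0,2]:
  i=0: ✗ (lhs fails at k=0 before rhs at j=1)
  i=1: ✗ (lhs fails at k=1 before rhs at j=2)
  i=2: ✓ (rhs at j=3; lhs holds on [2,2])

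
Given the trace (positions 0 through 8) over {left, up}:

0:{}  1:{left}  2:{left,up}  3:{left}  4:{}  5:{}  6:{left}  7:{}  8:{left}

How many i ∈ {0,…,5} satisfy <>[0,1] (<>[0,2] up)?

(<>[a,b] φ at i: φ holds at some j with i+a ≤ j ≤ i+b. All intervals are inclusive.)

Evaluate at each i in [0,5]:
  i=0: ✓ (witness j=0)
  i=1: ✓ (witness j=1)
  i=2: ✓ (witness j=2)
  i=3: ✗ (none in [3,4])
  i=4: ✗ (none in [4,5])
  i=5: ✗ (none in [5,6])
Positions where it holds: {0, 1, 2} → 3.

3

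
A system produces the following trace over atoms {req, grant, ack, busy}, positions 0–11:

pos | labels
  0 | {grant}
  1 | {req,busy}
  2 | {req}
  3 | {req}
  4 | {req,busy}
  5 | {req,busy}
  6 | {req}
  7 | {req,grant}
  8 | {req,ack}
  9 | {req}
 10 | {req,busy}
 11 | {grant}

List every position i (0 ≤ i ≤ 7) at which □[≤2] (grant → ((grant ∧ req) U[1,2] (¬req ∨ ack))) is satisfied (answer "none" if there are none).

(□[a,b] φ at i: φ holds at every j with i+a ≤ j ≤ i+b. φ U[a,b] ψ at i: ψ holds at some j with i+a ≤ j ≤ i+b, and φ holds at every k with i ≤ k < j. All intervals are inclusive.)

Evaluate at each i in [0,7]:
  i=0: ✗ (fails at j=0)
  i=1: ✓ (all of [1,3])
  i=2: ✓ (all of [2,4])
  i=3: ✓ (all of [3,5])
  i=4: ✓ (all of [4,6])
  i=5: ✓ (all of [5,7])
  i=6: ✓ (all of [6,8])
  i=7: ✓ (all of [7,9])

1, 2, 3, 4, 5, 6, 7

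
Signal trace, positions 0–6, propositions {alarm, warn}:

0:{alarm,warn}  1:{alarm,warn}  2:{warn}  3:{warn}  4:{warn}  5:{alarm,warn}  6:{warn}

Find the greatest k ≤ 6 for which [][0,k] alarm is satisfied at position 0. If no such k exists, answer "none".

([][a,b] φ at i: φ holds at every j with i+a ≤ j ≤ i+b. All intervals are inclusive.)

1

alarm must hold from j=0 onward; find where it first fails.
  j=0: holds
  j=1: holds
  j=2: fails
Holds on [0,1], so largest k = 1.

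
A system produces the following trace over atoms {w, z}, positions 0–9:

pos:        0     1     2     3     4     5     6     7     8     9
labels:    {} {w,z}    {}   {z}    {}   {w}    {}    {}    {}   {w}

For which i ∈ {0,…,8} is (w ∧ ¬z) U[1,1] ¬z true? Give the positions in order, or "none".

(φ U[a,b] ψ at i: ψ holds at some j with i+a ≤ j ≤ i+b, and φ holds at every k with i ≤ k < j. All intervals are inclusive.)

Evaluate at each i in [0,8]:
  i=0: ✗ (no rhs in [1,1])
  i=1: ✗ (lhs fails at k=1 before rhs at j=2)
  i=2: ✗ (no rhs in [3,3])
  i=3: ✗ (lhs fails at k=3 before rhs at j=4)
  i=4: ✗ (lhs fails at k=4 before rhs at j=5)
  i=5: ✓ (rhs at j=6; lhs holds on [5,5])
  i=6: ✗ (lhs fails at k=6 before rhs at j=7)
  i=7: ✗ (lhs fails at k=7 before rhs at j=8)
  i=8: ✗ (lhs fails at k=8 before rhs at j=9)

5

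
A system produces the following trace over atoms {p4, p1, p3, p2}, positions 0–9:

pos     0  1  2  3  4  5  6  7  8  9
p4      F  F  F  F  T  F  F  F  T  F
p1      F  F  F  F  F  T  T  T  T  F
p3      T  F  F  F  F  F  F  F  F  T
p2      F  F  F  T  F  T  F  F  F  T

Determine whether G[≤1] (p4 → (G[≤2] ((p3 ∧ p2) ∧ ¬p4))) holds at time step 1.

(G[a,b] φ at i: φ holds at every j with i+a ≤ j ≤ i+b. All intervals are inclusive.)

Holds

Check (p4 → (G[≤2] ((p3 ∧ p2) ∧ ¬p4))) at every j in [1,2]:
  j=1: antecedent false → ✓
  j=2: antecedent false → ✓
All positions satisfy it → formula holds.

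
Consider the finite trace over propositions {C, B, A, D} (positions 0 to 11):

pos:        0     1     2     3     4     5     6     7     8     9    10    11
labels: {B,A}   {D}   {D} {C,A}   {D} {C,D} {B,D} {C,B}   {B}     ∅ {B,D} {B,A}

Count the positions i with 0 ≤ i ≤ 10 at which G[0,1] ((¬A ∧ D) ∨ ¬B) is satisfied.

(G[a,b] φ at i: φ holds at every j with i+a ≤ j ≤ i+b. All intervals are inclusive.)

Evaluate at each i in [0,10]:
  i=0: ✗ (fails at j=0)
  i=1: ✓ (all of [1,2])
  i=2: ✓ (all of [2,3])
  i=3: ✓ (all of [3,4])
  i=4: ✓ (all of [4,5])
  i=5: ✓ (all of [5,6])
  i=6: ✗ (fails at j=7)
  i=7: ✗ (fails at j=7)
  i=8: ✗ (fails at j=8)
  i=9: ✓ (all of [9,10])
  i=10: ✗ (fails at j=11)
Positions where it holds: {1, 2, 3, 4, 5, 9} → 6.

6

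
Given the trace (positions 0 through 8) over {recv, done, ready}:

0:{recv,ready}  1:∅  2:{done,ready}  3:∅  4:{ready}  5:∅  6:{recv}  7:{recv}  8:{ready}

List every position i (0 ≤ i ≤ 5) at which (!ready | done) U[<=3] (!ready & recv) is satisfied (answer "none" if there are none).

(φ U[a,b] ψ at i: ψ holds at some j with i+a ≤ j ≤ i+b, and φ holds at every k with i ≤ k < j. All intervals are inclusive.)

5

Evaluate at each i in [0,5]:
  i=0: ✗ (no rhs in [0,3])
  i=1: ✗ (no rhs in [1,4])
  i=2: ✗ (no rhs in [2,5])
  i=3: ✗ (lhs fails at k=4 before rhs at j=6)
  i=4: ✗ (lhs fails at k=4 before rhs at j=6)
  i=5: ✓ (rhs at j=6; lhs holds on [5,5])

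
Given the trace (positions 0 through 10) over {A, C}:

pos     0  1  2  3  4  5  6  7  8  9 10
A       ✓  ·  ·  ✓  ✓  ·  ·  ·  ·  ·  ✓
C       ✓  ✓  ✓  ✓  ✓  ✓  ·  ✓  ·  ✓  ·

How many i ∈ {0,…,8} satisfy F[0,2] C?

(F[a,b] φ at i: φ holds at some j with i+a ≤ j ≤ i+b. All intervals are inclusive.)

Evaluate at each i in [0,8]:
  i=0: ✓ (witness j=0)
  i=1: ✓ (witness j=1)
  i=2: ✓ (witness j=2)
  i=3: ✓ (witness j=3)
  i=4: ✓ (witness j=4)
  i=5: ✓ (witness j=5)
  i=6: ✓ (witness j=7)
  i=7: ✓ (witness j=7)
  i=8: ✓ (witness j=9)
Positions where it holds: {0, 1, 2, 3, 4, 5, 6, 7, 8} → 9.

9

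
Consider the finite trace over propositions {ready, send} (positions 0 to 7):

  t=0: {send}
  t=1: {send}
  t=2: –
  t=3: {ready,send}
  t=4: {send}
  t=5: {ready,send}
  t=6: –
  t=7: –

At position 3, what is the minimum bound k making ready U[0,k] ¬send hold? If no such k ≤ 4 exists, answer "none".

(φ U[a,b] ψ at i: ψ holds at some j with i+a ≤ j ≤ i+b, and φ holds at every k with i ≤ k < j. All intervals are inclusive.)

none

Need earliest j ≥ 3 with ¬send, and ready at every k in [3,j-1].
  j=3: rhs fails.
  j=4: rhs fails.
  j=5: rhs fails.
  j=6: rhs holds but lhs fails at k=4.
  j=7: rhs holds but lhs fails at k=4.
No witness within the range → none.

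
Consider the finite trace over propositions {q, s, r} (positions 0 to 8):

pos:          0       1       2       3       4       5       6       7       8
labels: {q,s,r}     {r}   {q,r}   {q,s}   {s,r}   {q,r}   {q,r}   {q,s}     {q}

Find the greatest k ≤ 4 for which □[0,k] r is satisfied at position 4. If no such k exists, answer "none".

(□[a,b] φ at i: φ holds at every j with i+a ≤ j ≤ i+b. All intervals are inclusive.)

2

r must hold from j=4 onward; find where it first fails.
  j=4: holds
  j=5: holds
  j=6: holds
  j=7: fails
Holds on [4,6], so largest k = 2.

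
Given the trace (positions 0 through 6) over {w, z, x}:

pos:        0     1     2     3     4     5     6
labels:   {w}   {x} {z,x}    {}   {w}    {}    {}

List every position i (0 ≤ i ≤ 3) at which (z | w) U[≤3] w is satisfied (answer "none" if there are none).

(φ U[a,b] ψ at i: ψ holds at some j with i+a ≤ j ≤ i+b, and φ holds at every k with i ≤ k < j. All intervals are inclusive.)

0

Evaluate at each i in [0,3]:
  i=0: ✓ (rhs at j=0)
  i=1: ✗ (lhs fails at k=1 before rhs at j=4)
  i=2: ✗ (lhs fails at k=3 before rhs at j=4)
  i=3: ✗ (lhs fails at k=3 before rhs at j=4)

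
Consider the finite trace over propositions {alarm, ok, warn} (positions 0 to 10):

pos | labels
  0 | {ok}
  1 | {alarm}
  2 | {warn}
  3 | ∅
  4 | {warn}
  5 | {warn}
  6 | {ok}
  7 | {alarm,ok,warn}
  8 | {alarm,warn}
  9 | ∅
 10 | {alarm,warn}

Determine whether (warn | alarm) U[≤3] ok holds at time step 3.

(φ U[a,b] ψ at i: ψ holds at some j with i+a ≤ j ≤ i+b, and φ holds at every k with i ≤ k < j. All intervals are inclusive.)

False

Need some j in [3,6] with ok, and (warn | alarm) at every k in [3,j-1].
  j=3: ok false.
  j=4: ok false.
  j=5: ok false.
  j=6: ok holds, but (warn | alarm) fails at k=3 → not this j.
No j in the window works → until fails.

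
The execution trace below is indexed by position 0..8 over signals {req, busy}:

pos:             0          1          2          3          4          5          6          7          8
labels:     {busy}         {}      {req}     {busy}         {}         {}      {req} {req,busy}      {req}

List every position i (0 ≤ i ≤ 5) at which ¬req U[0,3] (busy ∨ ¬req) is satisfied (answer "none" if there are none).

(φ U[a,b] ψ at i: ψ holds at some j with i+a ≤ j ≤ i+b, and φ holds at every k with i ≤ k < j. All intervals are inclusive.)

0, 1, 3, 4, 5

Evaluate at each i in [0,5]:
  i=0: ✓ (rhs at j=0)
  i=1: ✓ (rhs at j=1)
  i=2: ✗ (lhs fails at k=2 before rhs at j=3)
  i=3: ✓ (rhs at j=3)
  i=4: ✓ (rhs at j=4)
  i=5: ✓ (rhs at j=5)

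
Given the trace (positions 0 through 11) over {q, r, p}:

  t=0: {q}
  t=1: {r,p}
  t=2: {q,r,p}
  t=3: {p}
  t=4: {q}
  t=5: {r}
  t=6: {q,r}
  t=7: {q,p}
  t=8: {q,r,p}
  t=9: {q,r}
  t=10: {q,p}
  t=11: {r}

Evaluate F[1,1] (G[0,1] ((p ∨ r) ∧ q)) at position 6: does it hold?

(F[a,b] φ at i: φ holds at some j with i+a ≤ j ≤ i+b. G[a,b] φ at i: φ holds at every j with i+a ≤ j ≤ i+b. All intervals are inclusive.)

Check G[0,1] ((p ∨ r) ∧ q) at each j in [7,7]:
  j=7: holds on [7,8]
Found at j=7 → formula holds.

Yes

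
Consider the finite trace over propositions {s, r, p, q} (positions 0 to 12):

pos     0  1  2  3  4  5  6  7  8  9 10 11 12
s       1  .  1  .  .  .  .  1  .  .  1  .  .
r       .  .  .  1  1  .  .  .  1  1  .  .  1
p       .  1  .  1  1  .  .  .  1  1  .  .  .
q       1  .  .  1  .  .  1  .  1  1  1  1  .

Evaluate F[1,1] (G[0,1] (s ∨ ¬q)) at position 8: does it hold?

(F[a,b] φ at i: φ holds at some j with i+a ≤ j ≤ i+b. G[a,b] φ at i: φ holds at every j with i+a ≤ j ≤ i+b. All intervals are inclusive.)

False

Check G[0,1] (s ∨ ¬q) at each j in [9,9]:
  j=9: fails at 9
No position in the window satisfies it → formula fails.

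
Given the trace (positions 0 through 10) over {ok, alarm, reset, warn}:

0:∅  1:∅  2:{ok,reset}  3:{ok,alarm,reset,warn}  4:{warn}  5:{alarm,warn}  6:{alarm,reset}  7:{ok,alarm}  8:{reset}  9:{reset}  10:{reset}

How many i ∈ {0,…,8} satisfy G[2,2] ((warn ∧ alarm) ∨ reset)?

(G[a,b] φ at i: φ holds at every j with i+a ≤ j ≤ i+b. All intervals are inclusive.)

7

Evaluate at each i in [0,8]:
  i=0: ✓ (all of [2,2])
  i=1: ✓ (all of [3,3])
  i=2: ✗ (fails at j=4)
  i=3: ✓ (all of [5,5])
  i=4: ✓ (all of [6,6])
  i=5: ✗ (fails at j=7)
  i=6: ✓ (all of [8,8])
  i=7: ✓ (all of [9,9])
  i=8: ✓ (all of [10,10])
Positions where it holds: {0, 1, 3, 4, 6, 7, 8} → 7.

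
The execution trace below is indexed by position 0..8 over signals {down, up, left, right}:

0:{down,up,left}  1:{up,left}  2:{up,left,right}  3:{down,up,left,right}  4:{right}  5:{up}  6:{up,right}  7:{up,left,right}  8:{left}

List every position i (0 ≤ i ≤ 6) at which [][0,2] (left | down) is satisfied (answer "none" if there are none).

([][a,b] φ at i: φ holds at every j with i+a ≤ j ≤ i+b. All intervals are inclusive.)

0, 1

Evaluate at each i in [0,6]:
  i=0: ✓ (all of [0,2])
  i=1: ✓ (all of [1,3])
  i=2: ✗ (fails at j=4)
  i=3: ✗ (fails at j=4)
  i=4: ✗ (fails at j=4)
  i=5: ✗ (fails at j=5)
  i=6: ✗ (fails at j=6)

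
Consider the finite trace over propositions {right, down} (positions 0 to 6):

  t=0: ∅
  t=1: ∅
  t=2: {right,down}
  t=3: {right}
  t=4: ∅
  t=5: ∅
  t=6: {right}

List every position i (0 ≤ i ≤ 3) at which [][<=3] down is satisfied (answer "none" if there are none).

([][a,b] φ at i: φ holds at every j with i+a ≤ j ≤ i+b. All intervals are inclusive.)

Evaluate at each i in [0,3]:
  i=0: ✗ (fails at j=0)
  i=1: ✗ (fails at j=1)
  i=2: ✗ (fails at j=3)
  i=3: ✗ (fails at j=3)

none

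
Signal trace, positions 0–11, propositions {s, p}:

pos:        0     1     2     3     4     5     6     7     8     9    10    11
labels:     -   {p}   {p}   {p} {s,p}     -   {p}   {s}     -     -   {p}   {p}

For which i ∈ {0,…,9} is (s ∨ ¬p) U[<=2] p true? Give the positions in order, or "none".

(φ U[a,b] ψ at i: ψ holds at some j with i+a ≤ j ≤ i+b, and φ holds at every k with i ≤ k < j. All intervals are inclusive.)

Evaluate at each i in [0,9]:
  i=0: ✓ (rhs at j=1; lhs holds on [0,0])
  i=1: ✓ (rhs at j=1)
  i=2: ✓ (rhs at j=2)
  i=3: ✓ (rhs at j=3)
  i=4: ✓ (rhs at j=4)
  i=5: ✓ (rhs at j=6; lhs holds on [5,5])
  i=6: ✓ (rhs at j=6)
  i=7: ✗ (no rhs in [7,9])
  i=8: ✓ (rhs at j=10; lhs holds on [8,9])
  i=9: ✓ (rhs at j=10; lhs holds on [9,9])

0, 1, 2, 3, 4, 5, 6, 8, 9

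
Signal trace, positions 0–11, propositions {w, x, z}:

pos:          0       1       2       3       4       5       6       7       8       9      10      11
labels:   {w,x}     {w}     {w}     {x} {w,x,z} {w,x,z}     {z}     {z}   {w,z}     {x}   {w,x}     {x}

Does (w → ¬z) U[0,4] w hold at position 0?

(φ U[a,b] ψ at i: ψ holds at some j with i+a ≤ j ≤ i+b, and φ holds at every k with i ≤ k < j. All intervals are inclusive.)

Holds

Need some j in [0,4] with w, and (w → ¬z) at every k in [0,j-1].
  j=0: w holds; no prefix to check → satisfied.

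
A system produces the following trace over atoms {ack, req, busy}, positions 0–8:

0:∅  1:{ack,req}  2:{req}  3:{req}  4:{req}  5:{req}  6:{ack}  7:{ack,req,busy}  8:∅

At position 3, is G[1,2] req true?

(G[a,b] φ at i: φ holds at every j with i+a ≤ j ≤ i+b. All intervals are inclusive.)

Yes

Check req at every j in [4,5]:
  j=4: true
  j=5: true
All positions satisfy it → formula holds.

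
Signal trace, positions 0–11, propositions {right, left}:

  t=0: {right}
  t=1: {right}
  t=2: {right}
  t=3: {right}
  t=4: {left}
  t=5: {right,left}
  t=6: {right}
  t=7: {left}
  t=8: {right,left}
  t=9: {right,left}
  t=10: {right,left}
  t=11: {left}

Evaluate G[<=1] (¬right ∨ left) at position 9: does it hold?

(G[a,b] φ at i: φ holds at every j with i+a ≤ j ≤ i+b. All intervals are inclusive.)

Check (¬right ∨ left) at every j in [9,10]:
  j=9: true
  j=10: true
All positions satisfy it → formula holds.

Holds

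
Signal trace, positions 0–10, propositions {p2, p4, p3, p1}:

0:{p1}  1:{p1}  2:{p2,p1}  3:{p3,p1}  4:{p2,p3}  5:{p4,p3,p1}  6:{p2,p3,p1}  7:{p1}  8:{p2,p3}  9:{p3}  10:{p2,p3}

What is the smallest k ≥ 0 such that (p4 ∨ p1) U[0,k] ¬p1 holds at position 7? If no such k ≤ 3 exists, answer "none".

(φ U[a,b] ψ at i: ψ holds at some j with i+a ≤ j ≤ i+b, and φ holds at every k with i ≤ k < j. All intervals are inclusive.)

1

Need earliest j ≥ 7 with ¬p1, and (p4 ∨ p1) at every k in [7,j-1].
  j=7: rhs fails.
  j=8: rhs holds; lhs holds on [7,7]. k = 1.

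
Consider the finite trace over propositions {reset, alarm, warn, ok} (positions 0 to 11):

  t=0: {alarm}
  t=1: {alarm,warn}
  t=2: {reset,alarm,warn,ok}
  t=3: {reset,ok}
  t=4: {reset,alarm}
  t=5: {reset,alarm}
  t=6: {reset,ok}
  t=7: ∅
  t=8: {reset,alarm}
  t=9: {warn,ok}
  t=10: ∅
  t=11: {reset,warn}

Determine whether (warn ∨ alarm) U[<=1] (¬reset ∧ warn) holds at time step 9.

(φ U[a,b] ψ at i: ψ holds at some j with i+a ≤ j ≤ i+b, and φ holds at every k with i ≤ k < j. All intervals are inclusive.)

Need some j in [9,10] with (¬reset ∧ warn), and (warn ∨ alarm) at every k in [9,j-1].
  j=9: (¬reset ∧ warn) holds; no prefix to check → satisfied.

Holds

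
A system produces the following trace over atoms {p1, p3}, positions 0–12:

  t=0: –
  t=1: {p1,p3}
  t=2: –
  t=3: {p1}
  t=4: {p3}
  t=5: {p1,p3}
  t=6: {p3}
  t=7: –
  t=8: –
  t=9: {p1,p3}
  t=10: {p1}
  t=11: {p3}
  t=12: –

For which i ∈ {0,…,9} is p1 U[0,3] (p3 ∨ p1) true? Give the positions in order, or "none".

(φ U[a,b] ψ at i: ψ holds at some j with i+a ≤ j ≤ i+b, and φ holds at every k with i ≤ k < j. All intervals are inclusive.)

1, 3, 4, 5, 6, 9

Evaluate at each i in [0,9]:
  i=0: ✗ (lhs fails at k=0 before rhs at j=1)
  i=1: ✓ (rhs at j=1)
  i=2: ✗ (lhs fails at k=2 before rhs at j=3)
  i=3: ✓ (rhs at j=3)
  i=4: ✓ (rhs at j=4)
  i=5: ✓ (rhs at j=5)
  i=6: ✓ (rhs at j=6)
  i=7: ✗ (lhs fails at k=7 before rhs at j=9)
  i=8: ✗ (lhs fails at k=8 before rhs at j=9)
  i=9: ✓ (rhs at j=9)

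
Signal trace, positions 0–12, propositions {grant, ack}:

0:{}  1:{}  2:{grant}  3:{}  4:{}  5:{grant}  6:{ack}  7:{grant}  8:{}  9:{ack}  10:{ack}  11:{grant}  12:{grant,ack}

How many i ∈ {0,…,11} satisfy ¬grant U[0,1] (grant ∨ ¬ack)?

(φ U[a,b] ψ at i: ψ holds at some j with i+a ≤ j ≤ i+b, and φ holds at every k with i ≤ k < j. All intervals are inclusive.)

Evaluate at each i in [0,11]:
  i=0: ✓ (rhs at j=0)
  i=1: ✓ (rhs at j=1)
  i=2: ✓ (rhs at j=2)
  i=3: ✓ (rhs at j=3)
  i=4: ✓ (rhs at j=4)
  i=5: ✓ (rhs at j=5)
  i=6: ✓ (rhs at j=7; lhs holds on [6,6])
  i=7: ✓ (rhs at j=7)
  i=8: ✓ (rhs at j=8)
  i=9: ✗ (no rhs in [9,10])
  i=10: ✓ (rhs at j=11; lhs holds on [10,10])
  i=11: ✓ (rhs at j=11)
Positions where it holds: {0, 1, 2, 3, 4, 5, 6, 7, 8, 10, 11} → 11.

11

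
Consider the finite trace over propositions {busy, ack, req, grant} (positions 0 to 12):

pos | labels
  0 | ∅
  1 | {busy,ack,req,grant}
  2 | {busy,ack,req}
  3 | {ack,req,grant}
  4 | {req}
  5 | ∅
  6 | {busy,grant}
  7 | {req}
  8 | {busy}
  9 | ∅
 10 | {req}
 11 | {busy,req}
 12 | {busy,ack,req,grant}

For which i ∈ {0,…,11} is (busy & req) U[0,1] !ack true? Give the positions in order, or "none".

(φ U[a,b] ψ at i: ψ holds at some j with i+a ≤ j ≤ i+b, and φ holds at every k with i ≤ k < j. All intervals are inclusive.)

Evaluate at each i in [0,11]:
  i=0: ✓ (rhs at j=0)
  i=1: ✗ (no rhs in [1,2])
  i=2: ✗ (no rhs in [2,3])
  i=3: ✗ (lhs fails at k=3 before rhs at j=4)
  i=4: ✓ (rhs at j=4)
  i=5: ✓ (rhs at j=5)
  i=6: ✓ (rhs at j=6)
  i=7: ✓ (rhs at j=7)
  i=8: ✓ (rhs at j=8)
  i=9: ✓ (rhs at j=9)
  i=10: ✓ (rhs at j=10)
  i=11: ✓ (rhs at j=11)

0, 4, 5, 6, 7, 8, 9, 10, 11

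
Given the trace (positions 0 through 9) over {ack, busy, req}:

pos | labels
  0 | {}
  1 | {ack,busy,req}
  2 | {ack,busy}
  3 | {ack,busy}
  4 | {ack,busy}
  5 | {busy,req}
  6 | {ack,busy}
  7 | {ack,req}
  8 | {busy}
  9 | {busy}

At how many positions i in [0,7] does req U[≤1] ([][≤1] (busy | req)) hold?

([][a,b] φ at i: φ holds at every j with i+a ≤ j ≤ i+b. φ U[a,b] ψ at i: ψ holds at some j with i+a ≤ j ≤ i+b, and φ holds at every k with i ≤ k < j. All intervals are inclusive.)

Evaluate at each i in [0,7]:
  i=0: ✗ (lhs fails at k=0 before rhs at j=1)
  i=1: ✓ (rhs at j=1)
  i=2: ✓ (rhs at j=2)
  i=3: ✓ (rhs at j=3)
  i=4: ✓ (rhs at j=4)
  i=5: ✓ (rhs at j=5)
  i=6: ✓ (rhs at j=6)
  i=7: ✓ (rhs at j=7)
Positions where it holds: {1, 2, 3, 4, 5, 6, 7} → 7.

7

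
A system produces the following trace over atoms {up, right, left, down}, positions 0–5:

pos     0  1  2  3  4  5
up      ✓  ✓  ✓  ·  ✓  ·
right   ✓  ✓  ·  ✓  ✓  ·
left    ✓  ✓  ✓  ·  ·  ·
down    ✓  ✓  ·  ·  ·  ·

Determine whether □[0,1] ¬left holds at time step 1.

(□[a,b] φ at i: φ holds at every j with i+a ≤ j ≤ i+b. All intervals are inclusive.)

No

Check ¬left at every j in [1,2]:
  j=1: false
  j=2: false
Fails at j=1 → formula fails.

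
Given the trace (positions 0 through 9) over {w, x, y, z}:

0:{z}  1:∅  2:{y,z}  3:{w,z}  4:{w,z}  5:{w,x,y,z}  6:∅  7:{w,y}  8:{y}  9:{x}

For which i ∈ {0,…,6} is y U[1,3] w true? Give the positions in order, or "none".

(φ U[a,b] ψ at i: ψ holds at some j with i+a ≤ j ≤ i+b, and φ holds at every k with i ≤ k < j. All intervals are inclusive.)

2

Evaluate at each i in [0,6]:
  i=0: ✗ (lhs fails at k=0 before rhs at j=3)
  i=1: ✗ (lhs fails at k=1 before rhs at j=3)
  i=2: ✓ (rhs at j=3; lhs holds on [2,2])
  i=3: ✗ (lhs fails at k=3 before rhs at j=4)
  i=4: ✗ (lhs fails at k=4 before rhs at j=5)
  i=5: ✗ (lhs fails at k=6 before rhs at j=7)
  i=6: ✗ (lhs fails at k=6 before rhs at j=7)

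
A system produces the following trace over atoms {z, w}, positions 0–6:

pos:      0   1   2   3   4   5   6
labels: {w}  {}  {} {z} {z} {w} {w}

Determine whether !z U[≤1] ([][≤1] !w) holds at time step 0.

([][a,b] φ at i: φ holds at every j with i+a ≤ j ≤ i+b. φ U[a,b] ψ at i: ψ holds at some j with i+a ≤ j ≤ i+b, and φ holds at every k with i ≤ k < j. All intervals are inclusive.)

Need some j in [0,1] with [][≤1] !w, and !z at every k in [0,j-1].
  j=0: [][≤1] !w — fails at 0.
  j=1: [][≤1] !w holds; !z holds at every k in [0,0] → satisfied.

Holds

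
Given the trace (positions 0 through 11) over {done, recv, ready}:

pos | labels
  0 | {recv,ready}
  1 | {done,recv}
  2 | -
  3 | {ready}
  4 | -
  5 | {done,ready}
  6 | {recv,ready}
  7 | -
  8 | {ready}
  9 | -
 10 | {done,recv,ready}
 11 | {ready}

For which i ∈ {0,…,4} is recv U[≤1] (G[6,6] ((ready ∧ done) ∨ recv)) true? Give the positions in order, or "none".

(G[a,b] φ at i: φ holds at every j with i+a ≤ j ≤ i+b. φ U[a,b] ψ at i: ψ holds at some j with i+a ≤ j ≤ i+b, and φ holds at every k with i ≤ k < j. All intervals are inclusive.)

Evaluate at each i in [0,4]:
  i=0: ✓ (rhs at j=0)
  i=1: ✗ (no rhs in [1,2])
  i=2: ✗ (no rhs in [2,3])
  i=3: ✗ (lhs fails at k=3 before rhs at j=4)
  i=4: ✓ (rhs at j=4)

0, 4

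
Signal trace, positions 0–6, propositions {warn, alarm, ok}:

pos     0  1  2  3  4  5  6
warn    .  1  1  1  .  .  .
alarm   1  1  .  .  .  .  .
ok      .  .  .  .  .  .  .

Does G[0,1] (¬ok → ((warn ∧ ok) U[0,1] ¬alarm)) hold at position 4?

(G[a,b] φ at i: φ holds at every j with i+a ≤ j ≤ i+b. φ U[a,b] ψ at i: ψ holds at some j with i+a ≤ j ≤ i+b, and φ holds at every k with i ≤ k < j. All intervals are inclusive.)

Check (¬ok → ((warn ∧ ok) U[0,1] ¬alarm)) at every j in [4,5]:
  j=4: antecedent true; consequent holds → ✓
  j=5: antecedent true; consequent holds → ✓
All positions satisfy it → formula holds.

True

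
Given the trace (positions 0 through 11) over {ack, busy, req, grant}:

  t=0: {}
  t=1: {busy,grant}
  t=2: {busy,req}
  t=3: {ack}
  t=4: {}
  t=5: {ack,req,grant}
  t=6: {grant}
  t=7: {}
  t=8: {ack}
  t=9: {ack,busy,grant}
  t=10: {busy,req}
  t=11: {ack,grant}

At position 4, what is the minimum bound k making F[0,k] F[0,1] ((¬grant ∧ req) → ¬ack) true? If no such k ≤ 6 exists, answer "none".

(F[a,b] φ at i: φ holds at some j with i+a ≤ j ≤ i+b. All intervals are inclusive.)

Scan j = 4,5,… for F[0,1] ((¬grant ∧ req) → ¬ack):
  j=4: holds
First hit at j=4, so smallest k = 4-4 = 0.

0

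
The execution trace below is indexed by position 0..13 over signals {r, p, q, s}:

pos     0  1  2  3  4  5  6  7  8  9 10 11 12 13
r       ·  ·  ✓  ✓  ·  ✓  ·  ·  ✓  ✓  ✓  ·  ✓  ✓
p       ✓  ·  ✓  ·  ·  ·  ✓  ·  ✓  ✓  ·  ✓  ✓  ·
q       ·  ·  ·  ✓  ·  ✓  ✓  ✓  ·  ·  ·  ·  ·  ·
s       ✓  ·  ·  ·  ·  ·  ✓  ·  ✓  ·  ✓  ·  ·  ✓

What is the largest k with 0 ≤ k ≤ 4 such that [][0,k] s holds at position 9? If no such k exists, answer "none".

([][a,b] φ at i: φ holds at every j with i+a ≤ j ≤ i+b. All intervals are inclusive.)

none

s must hold from j=9 onward; find where it first fails.
  j=9: fails → no k works.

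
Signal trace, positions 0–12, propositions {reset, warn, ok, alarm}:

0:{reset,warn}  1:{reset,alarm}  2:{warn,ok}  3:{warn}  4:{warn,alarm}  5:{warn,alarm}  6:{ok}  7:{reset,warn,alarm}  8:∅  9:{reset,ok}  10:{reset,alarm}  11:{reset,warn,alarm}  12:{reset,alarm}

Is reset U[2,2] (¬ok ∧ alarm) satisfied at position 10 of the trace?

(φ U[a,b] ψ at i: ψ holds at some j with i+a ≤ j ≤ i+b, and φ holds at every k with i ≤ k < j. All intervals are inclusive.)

Yes

Need some j in [12,12] with (¬ok ∧ alarm), and reset at every k in [10,j-1].
  j=12: (¬ok ∧ alarm) holds; reset holds at every k in [10,11] → satisfied.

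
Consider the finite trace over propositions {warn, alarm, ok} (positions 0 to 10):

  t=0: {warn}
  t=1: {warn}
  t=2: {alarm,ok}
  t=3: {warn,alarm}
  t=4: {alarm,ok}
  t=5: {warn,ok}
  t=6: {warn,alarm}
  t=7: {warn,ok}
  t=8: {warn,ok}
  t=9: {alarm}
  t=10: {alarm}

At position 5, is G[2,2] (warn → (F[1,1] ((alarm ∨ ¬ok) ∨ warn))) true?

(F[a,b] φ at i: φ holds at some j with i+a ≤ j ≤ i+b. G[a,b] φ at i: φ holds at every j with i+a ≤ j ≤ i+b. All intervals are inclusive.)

Yes

Check (warn → (F[1,1] ((alarm ∨ ¬ok) ∨ warn))) at every j in [7,7]:
  j=7: antecedent true; consequent holds (witness at 8) → ✓
All positions satisfy it → formula holds.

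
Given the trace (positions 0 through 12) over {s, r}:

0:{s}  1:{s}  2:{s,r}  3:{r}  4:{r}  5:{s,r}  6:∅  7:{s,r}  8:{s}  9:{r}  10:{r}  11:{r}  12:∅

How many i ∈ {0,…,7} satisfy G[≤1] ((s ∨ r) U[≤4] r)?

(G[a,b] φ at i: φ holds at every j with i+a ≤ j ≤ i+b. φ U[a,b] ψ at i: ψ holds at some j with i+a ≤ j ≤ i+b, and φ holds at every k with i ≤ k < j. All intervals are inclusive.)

Evaluate at each i in [0,7]:
  i=0: ✓ (all of [0,1])
  i=1: ✓ (all of [1,2])
  i=2: ✓ (all of [2,3])
  i=3: ✓ (all of [3,4])
  i=4: ✓ (all of [4,5])
  i=5: ✗ (fails at j=6)
  i=6: ✗ (fails at j=6)
  i=7: ✓ (all of [7,8])
Positions where it holds: {0, 1, 2, 3, 4, 7} → 6.

6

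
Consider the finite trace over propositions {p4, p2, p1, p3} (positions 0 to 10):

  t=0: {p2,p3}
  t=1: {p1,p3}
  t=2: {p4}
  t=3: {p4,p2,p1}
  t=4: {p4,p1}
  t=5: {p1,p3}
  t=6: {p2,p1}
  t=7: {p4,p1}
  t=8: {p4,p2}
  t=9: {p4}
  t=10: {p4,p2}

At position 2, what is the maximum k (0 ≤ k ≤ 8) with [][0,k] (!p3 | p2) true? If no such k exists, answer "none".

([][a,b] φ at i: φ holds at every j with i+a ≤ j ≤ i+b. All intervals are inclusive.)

2

(!p3 | p2) must hold from j=2 onward; find where it first fails.
  j=2: holds
  j=3: holds
  j=4: holds
  j=5: fails
Holds on [2,4], so largest k = 2.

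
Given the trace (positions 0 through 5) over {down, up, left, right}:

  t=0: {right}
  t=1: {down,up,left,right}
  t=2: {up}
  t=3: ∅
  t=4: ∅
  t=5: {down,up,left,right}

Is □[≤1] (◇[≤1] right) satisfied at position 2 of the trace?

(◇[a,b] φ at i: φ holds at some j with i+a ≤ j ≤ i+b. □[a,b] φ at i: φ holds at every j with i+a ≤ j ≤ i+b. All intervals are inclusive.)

Check ◇[≤1] right at every j in [2,3]:
  j=2: fails (none in [2,3])
  j=3: fails (none in [3,4])
Fails at j=2 → formula fails.

Does not hold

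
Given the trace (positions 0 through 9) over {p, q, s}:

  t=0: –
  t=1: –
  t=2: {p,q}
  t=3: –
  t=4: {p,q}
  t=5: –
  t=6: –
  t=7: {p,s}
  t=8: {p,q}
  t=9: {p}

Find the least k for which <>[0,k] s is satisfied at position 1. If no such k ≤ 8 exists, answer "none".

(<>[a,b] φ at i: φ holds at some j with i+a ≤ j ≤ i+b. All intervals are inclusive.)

6

Scan j = 1,2,… for s:
  j=1: fails
  j=2: fails
  j=3: fails
  j=4: fails
  j=5: fails
  j=6: fails
  j=7: holds
First hit at j=7, so smallest k = 7-1 = 6.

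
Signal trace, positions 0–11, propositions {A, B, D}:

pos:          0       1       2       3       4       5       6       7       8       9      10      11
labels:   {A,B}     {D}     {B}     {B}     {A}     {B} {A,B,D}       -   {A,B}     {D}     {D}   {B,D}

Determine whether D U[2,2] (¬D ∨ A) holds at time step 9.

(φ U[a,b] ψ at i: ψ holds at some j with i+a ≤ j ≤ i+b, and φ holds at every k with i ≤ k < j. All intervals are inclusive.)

False

Need some j in [11,11] with (¬D ∨ A), and D at every k in [9,j-1].
  j=11: (¬D ∨ A) false.
No j in the window works → until fails.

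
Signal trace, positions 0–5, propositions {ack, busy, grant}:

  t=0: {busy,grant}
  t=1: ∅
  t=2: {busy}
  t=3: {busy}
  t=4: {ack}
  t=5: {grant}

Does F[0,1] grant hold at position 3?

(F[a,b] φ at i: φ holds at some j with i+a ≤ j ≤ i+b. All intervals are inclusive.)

Does not hold

Check grant at each j in [3,4]:
  j=3: false
  j=4: false
No position in the window satisfies it → formula fails.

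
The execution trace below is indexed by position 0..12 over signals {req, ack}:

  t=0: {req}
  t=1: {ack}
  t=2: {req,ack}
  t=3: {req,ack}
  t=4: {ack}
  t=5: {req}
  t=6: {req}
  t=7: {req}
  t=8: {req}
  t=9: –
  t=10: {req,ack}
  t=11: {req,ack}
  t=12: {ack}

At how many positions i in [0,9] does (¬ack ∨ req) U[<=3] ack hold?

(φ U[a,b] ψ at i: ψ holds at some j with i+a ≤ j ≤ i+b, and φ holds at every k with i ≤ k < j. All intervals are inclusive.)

8

Evaluate at each i in [0,9]:
  i=0: ✓ (rhs at j=1; lhs holds on [0,0])
  i=1: ✓ (rhs at j=1)
  i=2: ✓ (rhs at j=2)
  i=3: ✓ (rhs at j=3)
  i=4: ✓ (rhs at j=4)
  i=5: ✗ (no rhs in [5,8])
  i=6: ✗ (no rhs in [6,9])
  i=7: ✓ (rhs at j=10; lhs holds on [7,9])
  i=8: ✓ (rhs at j=10; lhs holds on [8,9])
  i=9: ✓ (rhs at j=10; lhs holds on [9,9])
Positions where it holds: {0, 1, 2, 3, 4, 7, 8, 9} → 8.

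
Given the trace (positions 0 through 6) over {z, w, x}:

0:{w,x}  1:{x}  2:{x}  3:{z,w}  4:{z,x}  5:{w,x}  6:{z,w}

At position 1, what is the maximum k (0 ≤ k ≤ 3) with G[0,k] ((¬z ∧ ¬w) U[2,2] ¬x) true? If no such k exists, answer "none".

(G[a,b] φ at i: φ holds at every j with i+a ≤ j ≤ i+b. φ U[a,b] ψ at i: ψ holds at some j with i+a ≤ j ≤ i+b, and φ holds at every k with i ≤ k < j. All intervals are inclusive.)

((¬z ∧ ¬w) U[2,2] ¬x) must hold from j=1 onward; find where it first fails.
  j=1: holds
  j=2: fails
Holds on [1,1], so largest k = 0.

0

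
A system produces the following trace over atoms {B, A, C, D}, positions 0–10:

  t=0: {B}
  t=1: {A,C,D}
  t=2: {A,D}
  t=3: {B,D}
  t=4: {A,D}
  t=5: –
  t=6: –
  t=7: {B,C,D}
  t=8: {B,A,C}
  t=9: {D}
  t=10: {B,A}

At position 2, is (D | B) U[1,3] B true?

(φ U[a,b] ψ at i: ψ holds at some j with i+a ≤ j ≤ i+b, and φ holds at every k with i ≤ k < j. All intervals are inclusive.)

Holds

Need some j in [3,5] with B, and (D | B) at every k in [2,j-1].
  j=3: B holds; (D | B) holds at every k in [2,2] → satisfied.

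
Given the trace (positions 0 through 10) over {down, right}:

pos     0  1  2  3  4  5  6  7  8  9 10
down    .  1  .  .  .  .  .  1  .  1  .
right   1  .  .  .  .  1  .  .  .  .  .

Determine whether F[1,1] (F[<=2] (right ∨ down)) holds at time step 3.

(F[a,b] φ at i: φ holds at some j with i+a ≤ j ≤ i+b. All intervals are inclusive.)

Holds

Check F[<=2] (right ∨ down) at each j in [4,4]:
  j=4: holds (witness at 5)
Found at j=4 → formula holds.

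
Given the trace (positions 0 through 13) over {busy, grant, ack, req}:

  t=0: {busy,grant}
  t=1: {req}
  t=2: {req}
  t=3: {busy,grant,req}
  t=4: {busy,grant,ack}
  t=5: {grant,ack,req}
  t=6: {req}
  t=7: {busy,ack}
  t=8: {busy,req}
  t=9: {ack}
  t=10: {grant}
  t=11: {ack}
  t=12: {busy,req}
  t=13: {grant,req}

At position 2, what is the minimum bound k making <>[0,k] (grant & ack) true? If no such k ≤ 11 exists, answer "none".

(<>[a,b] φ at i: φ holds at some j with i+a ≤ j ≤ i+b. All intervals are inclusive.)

Scan j = 2,3,… for (grant & ack):
  j=2: fails
  j=3: fails
  j=4: holds
First hit at j=4, so smallest k = 4-2 = 2.

2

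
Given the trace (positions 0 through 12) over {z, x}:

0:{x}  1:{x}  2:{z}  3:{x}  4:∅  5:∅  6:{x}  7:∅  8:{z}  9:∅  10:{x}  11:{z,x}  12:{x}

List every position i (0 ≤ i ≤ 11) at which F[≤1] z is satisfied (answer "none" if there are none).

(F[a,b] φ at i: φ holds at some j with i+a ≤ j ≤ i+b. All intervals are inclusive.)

1, 2, 7, 8, 10, 11

Evaluate at each i in [0,11]:
  i=0: ✗ (none in [0,1])
  i=1: ✓ (witness j=2)
  i=2: ✓ (witness j=2)
  i=3: ✗ (none in [3,4])
  i=4: ✗ (none in [4,5])
  i=5: ✗ (none in [5,6])
  i=6: ✗ (none in [6,7])
  i=7: ✓ (witness j=8)
  i=8: ✓ (witness j=8)
  i=9: ✗ (none in [9,10])
  i=10: ✓ (witness j=11)
  i=11: ✓ (witness j=11)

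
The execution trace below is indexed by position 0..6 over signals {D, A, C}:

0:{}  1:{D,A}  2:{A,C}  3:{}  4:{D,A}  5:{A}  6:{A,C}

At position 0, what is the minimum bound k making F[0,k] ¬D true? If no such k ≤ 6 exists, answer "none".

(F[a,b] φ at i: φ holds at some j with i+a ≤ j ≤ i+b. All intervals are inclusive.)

Scan j = 0,1,… for ¬D:
  j=0: holds
First hit at j=0, so smallest k = 0-0 = 0.

0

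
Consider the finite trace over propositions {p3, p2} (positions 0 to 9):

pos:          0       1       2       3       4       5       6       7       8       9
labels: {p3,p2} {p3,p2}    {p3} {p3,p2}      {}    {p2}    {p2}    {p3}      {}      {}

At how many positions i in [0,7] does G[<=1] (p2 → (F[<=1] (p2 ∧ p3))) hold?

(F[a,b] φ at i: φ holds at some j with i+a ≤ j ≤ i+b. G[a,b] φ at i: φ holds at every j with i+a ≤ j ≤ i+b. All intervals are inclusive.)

5

Evaluate at each i in [0,7]:
  i=0: ✓ (all of [0,1])
  i=1: ✓ (all of [1,2])
  i=2: ✓ (all of [2,3])
  i=3: ✓ (all of [3,4])
  i=4: ✗ (fails at j=5)
  i=5: ✗ (fails at j=5)
  i=6: ✗ (fails at j=6)
  i=7: ✓ (all of [7,8])
Positions where it holds: {0, 1, 2, 3, 7} → 5.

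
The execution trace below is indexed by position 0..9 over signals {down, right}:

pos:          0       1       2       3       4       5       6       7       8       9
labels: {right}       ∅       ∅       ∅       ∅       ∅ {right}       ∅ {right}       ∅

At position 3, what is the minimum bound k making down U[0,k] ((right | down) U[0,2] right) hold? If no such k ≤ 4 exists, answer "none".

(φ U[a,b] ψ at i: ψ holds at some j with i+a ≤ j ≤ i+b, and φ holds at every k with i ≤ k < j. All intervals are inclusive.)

Need earliest j ≥ 3 with ((right | down) U[0,2] right), and down at every k in [3,j-1].
  j=3: rhs fails.
  j=4: rhs fails.
  j=5: rhs fails.
  j=6: rhs holds but lhs fails at k=3.
  j=7: rhs fails.
No witness within the range → none.

none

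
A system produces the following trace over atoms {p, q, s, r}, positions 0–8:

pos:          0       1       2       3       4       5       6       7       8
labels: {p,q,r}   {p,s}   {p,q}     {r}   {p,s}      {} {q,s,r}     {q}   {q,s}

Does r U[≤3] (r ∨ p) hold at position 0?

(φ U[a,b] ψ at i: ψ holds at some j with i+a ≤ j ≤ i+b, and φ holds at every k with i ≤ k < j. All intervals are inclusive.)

Yes

Need some j in [0,3] with (r ∨ p), and r at every k in [0,j-1].
  j=0: (r ∨ p) holds; no prefix to check → satisfied.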